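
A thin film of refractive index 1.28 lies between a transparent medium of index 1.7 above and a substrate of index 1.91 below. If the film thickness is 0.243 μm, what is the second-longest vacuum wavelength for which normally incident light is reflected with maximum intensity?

415 nm

At the upper boundary (n = 1.7 to n = 1.28) the reflected ray undergoes no phase shift.
At the lower boundary (n = 1.28 to n = 1.91) the reflected ray undergoes a half-wave phase shift.
Net: one phase inversion between the two reflected rays.
For strong reflection here: 2 n t = (m + ½) λ.
λ = 2 n t / (m + ½). The second-longest wavelength is m = 1: λ = 2 × 1.28 × 243 / 1.50 = 415 nm.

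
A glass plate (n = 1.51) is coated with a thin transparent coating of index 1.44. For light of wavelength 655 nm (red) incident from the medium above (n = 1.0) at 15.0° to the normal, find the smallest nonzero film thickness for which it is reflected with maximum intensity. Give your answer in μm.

Ray reflecting at the top interface goes from n = 1.0 toward n = 1.44: a half-wave phase shift.
At the lower boundary (n = 1.44 to n = 1.51) the reflected ray undergoes a half-wave phase shift.
Net: no relative phase inversion (both shifts match).
So the condition for constructive reflection is 2 n t cos θ_r = m λ.
Snell's law: 1.0 sin 15.0° = 1.44 sin θ_r → sin θ_r = 0.180, cos θ_r = 0.984.
Minimum nonzero at m = 1: t = λ / (2 n cos θ_r) = 655 / (2 × 1.44 × 0.984) = 231 nm.

0.231 μm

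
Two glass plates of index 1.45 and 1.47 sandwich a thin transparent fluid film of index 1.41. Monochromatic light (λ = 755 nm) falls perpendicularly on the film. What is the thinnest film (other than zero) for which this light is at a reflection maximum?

134 nm

Top surface (1.45 → 1.41): reflection off a lower-index medium gives no phase shift.
Ray reflecting at the bottom interface goes from n = 1.41 toward n = 1.47: a half-wave phase shift.
The two reflections differ by half a wavelength.
For bright reflection here: 2 n t = (m + ½) λ.
Minimum at m = 0: t = λ / (4 n) = 755 / (4 × 1.41) = 134 nm.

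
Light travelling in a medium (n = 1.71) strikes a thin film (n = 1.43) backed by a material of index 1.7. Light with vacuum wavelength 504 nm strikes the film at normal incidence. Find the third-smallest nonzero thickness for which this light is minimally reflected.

529 nm

Top surface (1.71 → 1.43): reflection off a lower-index medium gives no phase shift.
Ray reflecting at the bottom interface goes from n = 1.43 toward n = 1.7: a half-wave phase shift.
The two reflections differ by half a wavelength.
With one net inversion, destructive interference in reflection requires 2 n t = m λ.
The third-smallest nonzero thickness corresponds to m = 3: t = m λ / (2 n) = 3.00 × 504 / (2 × 1.43) = 529 nm.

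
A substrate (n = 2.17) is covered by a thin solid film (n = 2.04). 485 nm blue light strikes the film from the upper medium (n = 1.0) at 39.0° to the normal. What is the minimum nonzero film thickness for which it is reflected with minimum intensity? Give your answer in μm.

At the upper boundary (n = 1.0 to n = 2.04) the reflected ray undergoes a half-wave phase shift.
Ray reflecting at the bottom interface goes from n = 2.04 toward n = 2.17: a half-wave phase shift.
Zero or two π shifts → no net half-wave offset.
With no net inversion, destructive interference in reflection requires 2 n t cos θ_r = (m + ½) λ.
Snell's law: 1.0 sin 39.0° = 2.04 sin θ_r → sin θ_r = 0.308, cos θ_r = 0.951.
Minimum at m = 0: t = λ / (4 n cos θ_r) = 485 / (4 × 2.04 × 0.951) = 62.5 nm.

0.0625 μm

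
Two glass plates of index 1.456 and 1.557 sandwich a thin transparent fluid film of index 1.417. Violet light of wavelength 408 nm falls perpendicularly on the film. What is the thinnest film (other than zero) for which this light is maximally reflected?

72.0 nm

Top surface (1.456 → 1.417): reflection off a lower-index medium gives no phase shift.
Ray reflecting at the bottom interface goes from n = 1.417 toward n = 1.557: a half-wave phase shift.
Net: one phase inversion between the two reflected rays.
For strong reflection here: 2 n t = (m + ½) λ.
Minimum at m = 0: t = λ / (4 n) = 408 / (4 × 1.417) = 72.0 nm.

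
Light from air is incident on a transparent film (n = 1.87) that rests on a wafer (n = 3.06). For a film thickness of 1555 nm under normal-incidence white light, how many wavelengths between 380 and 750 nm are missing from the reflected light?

7

Top surface (1.0 → 1.87): reflection off a higher-index medium gives a half-wave phase shift.
At the lower boundary (n = 1.87 to n = 3.06) the reflected ray undergoes a half-wave phase shift.
Zero or two π shifts → no net half-wave offset.
For minimum reflection here: 2 n t = (m + ½) λ.
λ = 2 n t / (m + ½) = 5816 / (m + ½) nm.
m=7: 775 nm (IR); m=8: 684 nm (visible); m=9: 612 nm (visible); m=10: 554 nm (visible); m=11: 506 nm (visible); m=12: 465 nm (visible); m=13: 431 nm (visible); m=14: 401 nm (visible); m=15: 375 nm (UV).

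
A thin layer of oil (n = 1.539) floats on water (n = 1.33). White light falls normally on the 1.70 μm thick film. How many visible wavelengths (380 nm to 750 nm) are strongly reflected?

7

Ray reflecting at the top interface goes from n = 1.0 toward n = 1.539: a half-wave phase shift.
Ray reflecting at the bottom interface goes from n = 1.539 toward n = 1.33: no phase shift.
Exactly one π shift → a net half-wave offset.
For bright reflection here: 2 n t = (m + ½) λ.
λ = 2 n t / (m + ½) = 5233 / (m + ½) nm.
m=6: 805 nm (IR); m=7: 698 nm (visible); m=8: 616 nm (visible); m=9: 551 nm (visible); m=10: 498 nm (visible); m=11: 455 nm (visible); m=12: 419 nm (visible); m=13: 388 nm (visible); m=14: 361 nm (UV).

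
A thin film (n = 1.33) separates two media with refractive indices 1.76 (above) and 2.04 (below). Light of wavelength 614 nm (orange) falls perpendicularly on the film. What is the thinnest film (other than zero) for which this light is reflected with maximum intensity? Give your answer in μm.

0.115 μm

Top surface (1.76 → 1.33): reflection off a lower-index medium gives no phase shift.
Ray reflecting at the bottom interface goes from n = 1.33 toward n = 2.04: a half-wave phase shift.
Net: one phase inversion between the two reflected rays.
With one net inversion, constructive interference in reflection requires 2 n t = (m + ½) λ.
Minimum at m = 0: t = λ / (4 n) = 614 / (4 × 1.33) = 115 nm.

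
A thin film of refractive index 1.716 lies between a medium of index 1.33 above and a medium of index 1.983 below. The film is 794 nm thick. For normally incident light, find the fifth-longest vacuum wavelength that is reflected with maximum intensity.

Ray reflecting at the top interface goes from n = 1.33 toward n = 1.716: a half-wave phase shift.
At the lower boundary (n = 1.716 to n = 1.983) the reflected ray undergoes a half-wave phase shift.
The two reflections carry the same phase change, so no net offset.
So the condition for constructive reflection is 2 n t = m λ.
λ = 2 n t / m. The fifth-longest wavelength is m = 5: λ = 2 × 1.716 × 794 / 5.00 = 545 nm.

545 nm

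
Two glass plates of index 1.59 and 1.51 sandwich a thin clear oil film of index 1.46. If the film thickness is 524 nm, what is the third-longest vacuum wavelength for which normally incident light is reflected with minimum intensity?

510 nm

At the upper boundary (n = 1.59 to n = 1.46) the reflected ray undergoes no phase shift.
Ray reflecting at the bottom interface goes from n = 1.46 toward n = 1.51: a half-wave phase shift.
Net: one phase inversion between the two reflected rays.
With one net inversion, destructive interference in reflection requires 2 n t = m λ.
λ = 2 n t / m. The third-longest wavelength is m = 3: λ = 2 × 1.46 × 524 / 3.00 = 510 nm.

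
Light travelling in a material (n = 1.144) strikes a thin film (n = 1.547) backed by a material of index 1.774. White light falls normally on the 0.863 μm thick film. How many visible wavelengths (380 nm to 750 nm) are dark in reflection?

Top surface (1.144 → 1.547): reflection off a higher-index medium gives a half-wave phase shift.
At the lower boundary (n = 1.547 to n = 1.774) the reflected ray undergoes a half-wave phase shift.
The two reflections carry the same phase change, so no net offset.
For minimum reflection here: 2 n t = (m + ½) λ.
λ = 2 n t / (m + ½) = 2670 / (m + ½) nm.
m=3: 763 nm (IR); m=4: 593 nm (visible); m=5: 485 nm (visible); m=6: 411 nm (visible); m=7: 356 nm (UV).

3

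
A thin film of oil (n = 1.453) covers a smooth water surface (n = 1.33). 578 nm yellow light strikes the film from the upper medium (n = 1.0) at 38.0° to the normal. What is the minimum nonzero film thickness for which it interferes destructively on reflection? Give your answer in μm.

0.220 μm

Top surface (1.0 → 1.453): reflection off a higher-index medium gives a half-wave phase shift.
At the lower boundary (n = 1.453 to n = 1.33) the reflected ray undergoes no phase shift.
Exactly one π shift → a net half-wave offset.
For weak reflection here: 2 n t cos θ_r = m λ.
Snell's law: 1.0 sin 38.0° = 1.453 sin θ_r → sin θ_r = 0.424, cos θ_r = 0.906.
Minimum nonzero at m = 1: t = λ / (2 n cos θ_r) = 578 / (2 × 1.453 × 0.906) = 220 nm.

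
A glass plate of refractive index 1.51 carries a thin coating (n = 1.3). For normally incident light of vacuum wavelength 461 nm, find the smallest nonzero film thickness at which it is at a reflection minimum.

Top surface (1.0 → 1.3): reflection off a higher-index medium gives a half-wave phase shift.
Bottom surface (1.3 → 1.51): reflection off a higher-index medium gives a half-wave phase shift.
The two reflections carry the same phase change, so no net offset.
So the condition for destructive reflection is 2 n t = (m + ½) λ.
Minimum at m = 0: t = λ / (4 n) = 461 / (4 × 1.3) = 88.7 nm.

88.7 nm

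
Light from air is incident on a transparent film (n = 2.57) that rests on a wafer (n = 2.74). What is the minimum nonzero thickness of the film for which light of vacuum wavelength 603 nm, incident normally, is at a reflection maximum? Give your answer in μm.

0.117 μm

At the upper boundary (n = 1.0 to n = 2.57) the reflected ray undergoes a half-wave phase shift.
At the lower boundary (n = 2.57 to n = 2.74) the reflected ray undergoes a half-wave phase shift.
Zero or two π shifts → no net half-wave offset.
So the condition for constructive reflection is 2 n t = m λ.
Minimum nonzero at m = 1: t = λ / (2 n) = 603 / (2 × 2.57) = 117 nm.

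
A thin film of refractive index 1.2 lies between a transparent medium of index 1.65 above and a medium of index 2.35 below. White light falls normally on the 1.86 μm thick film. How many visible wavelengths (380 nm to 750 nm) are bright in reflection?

Ray reflecting at the top interface goes from n = 1.65 toward n = 1.2: no phase shift.
Bottom surface (1.2 → 2.35): reflection off a higher-index medium gives a half-wave phase shift.
The two reflections differ by half a wavelength.
So the condition for constructive reflection is 2 n t = (m + ½) λ.
λ = 2 n t / (m + ½) = 4464 / (m + ½) nm.
m=5: 812 nm (IR); m=6: 687 nm (visible); m=7: 595 nm (visible); m=8: 525 nm (visible); m=9: 470 nm (visible); m=10: 425 nm (visible); m=11: 388 nm (visible); m=12: 357 nm (UV).

6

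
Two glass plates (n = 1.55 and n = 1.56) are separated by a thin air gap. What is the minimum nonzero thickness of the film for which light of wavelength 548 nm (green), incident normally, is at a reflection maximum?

137 nm

At the upper boundary (n = 1.55 to n = 1.0) the reflected ray undergoes no phase shift.
Ray reflecting at the bottom interface goes from n = 1.0 toward n = 1.56: a half-wave phase shift.
Net: one phase inversion between the two reflected rays.
So the condition for constructive reflection is 2 n t = (m + ½) λ.
Minimum at m = 0: t = λ / (4 n) = 548 / (4 × 1.0) = 137 nm.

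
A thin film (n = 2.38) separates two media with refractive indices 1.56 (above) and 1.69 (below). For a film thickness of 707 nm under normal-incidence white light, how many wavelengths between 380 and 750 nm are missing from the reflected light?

4

Top surface (1.56 → 2.38): reflection off a higher-index medium gives a half-wave phase shift.
Bottom surface (2.38 → 1.69): reflection off a lower-index medium gives no phase shift.
Net: one phase inversion between the two reflected rays.
With one net inversion, destructive interference in reflection requires 2 n t = m λ.
λ = 2 n t / m = 3365 / m nm.
m=4: 841 nm (IR); m=5: 673 nm (visible); m=6: 561 nm (visible); m=7: 481 nm (visible); m=8: 421 nm (visible); m=9: 374 nm (UV).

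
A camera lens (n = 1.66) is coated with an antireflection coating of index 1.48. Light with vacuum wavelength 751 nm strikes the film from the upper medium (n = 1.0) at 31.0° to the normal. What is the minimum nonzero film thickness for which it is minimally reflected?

135 nm

Ray reflecting at the top interface goes from n = 1.0 toward n = 1.48: a half-wave phase shift.
Bottom surface (1.48 → 1.66): reflection off a higher-index medium gives a half-wave phase shift.
Zero or two π shifts → no net half-wave offset.
For minimum reflection here: 2 n t cos θ_r = (m + ½) λ.
Snell's law: 1.0 sin 31.0° = 1.48 sin θ_r → sin θ_r = 0.348, cos θ_r = 0.937.
Minimum at m = 0: t = λ / (4 n cos θ_r) = 751 / (4 × 1.48 × 0.937) = 135 nm.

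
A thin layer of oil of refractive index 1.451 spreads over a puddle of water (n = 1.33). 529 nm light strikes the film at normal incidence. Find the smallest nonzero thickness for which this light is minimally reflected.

182 nm

Top surface (1.0 → 1.451): reflection off a higher-index medium gives a half-wave phase shift.
At the lower boundary (n = 1.451 to n = 1.33) the reflected ray undergoes no phase shift.
Exactly one π shift → a net half-wave offset.
With one net inversion, destructive interference in reflection requires 2 n t = m λ.
The smallest nonzero thickness corresponds to m = 1: t = m λ / (2 n) = 1.00 × 529 / (2 × 1.451) = 182 nm.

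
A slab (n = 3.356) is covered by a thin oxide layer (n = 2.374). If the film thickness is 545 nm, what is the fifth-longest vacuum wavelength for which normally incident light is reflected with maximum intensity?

Ray reflecting at the top interface goes from n = 1.0 toward n = 2.374: a half-wave phase shift.
Bottom surface (2.374 → 3.356): reflection off a higher-index medium gives a half-wave phase shift.
Net: no relative phase inversion (both shifts match).
For maximum reflection here: 2 n t = m λ.
λ = 2 n t / m. The fifth-longest wavelength is m = 5: λ = 2 × 2.374 × 545 / 5.00 = 518 nm.

518 nm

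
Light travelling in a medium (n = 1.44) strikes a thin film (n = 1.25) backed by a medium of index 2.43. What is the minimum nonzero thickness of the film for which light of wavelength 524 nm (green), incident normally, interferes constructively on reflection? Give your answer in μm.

0.105 μm

At the upper boundary (n = 1.44 to n = 1.25) the reflected ray undergoes no phase shift.
At the lower boundary (n = 1.25 to n = 2.43) the reflected ray undergoes a half-wave phase shift.
Net: one phase inversion between the two reflected rays.
For maximum reflection here: 2 n t = (m + ½) λ.
Minimum at m = 0: t = λ / (4 n) = 524 / (4 × 1.25) = 105 nm.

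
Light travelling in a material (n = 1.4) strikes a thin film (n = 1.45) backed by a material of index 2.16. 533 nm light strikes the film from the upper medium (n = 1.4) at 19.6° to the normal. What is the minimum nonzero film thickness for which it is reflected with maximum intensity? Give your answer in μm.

0.194 μm

Top surface (1.4 → 1.45): reflection off a higher-index medium gives a half-wave phase shift.
Bottom surface (1.45 → 2.16): reflection off a higher-index medium gives a half-wave phase shift.
Net: no relative phase inversion (both shifts match).
For strong reflection here: 2 n t cos θ_r = m λ.
Snell's law: 1.4 sin 19.6° = 1.45 sin θ_r → sin θ_r = 0.324, cos θ_r = 0.946.
Minimum nonzero at m = 1: t = λ / (2 n cos θ_r) = 533 / (2 × 1.45 × 0.946) = 194 nm.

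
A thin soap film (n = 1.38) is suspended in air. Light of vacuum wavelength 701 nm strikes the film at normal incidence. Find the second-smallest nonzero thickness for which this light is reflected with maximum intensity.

Top surface (1.0 → 1.38): reflection off a higher-index medium gives a half-wave phase shift.
At the lower boundary (n = 1.38 to n = 1.0) the reflected ray undergoes no phase shift.
The two reflections differ by half a wavelength.
So the condition for constructive reflection is 2 n t = (m + ½) λ.
The second-smallest nonzero thickness corresponds to m = 1: t = (m + ½) λ / (2 n) = 1.50 × 701 / (2 × 1.38) = 381 nm.

381 nm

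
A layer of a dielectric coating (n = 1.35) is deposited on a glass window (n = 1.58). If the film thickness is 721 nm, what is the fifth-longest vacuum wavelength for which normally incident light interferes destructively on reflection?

Top surface (1.0 → 1.35): reflection off a higher-index medium gives a half-wave phase shift.
At the lower boundary (n = 1.35 to n = 1.58) the reflected ray undergoes a half-wave phase shift.
Zero or two π shifts → no net half-wave offset.
For dark reflection here: 2 n t = (m + ½) λ.
λ = 2 n t / (m + ½). The fifth-longest wavelength is m = 4: λ = 2 × 1.35 × 721 / 4.50 = 433 nm.

433 nm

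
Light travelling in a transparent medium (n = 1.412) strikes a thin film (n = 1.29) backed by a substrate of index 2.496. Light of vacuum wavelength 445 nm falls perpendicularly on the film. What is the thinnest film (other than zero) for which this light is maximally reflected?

At the upper boundary (n = 1.412 to n = 1.29) the reflected ray undergoes no phase shift.
At the lower boundary (n = 1.29 to n = 2.496) the reflected ray undergoes a half-wave phase shift.
Net: one phase inversion between the two reflected rays.
For strong reflection here: 2 n t = (m + ½) λ.
Minimum at m = 0: t = λ / (4 n) = 445 / (4 × 1.29) = 86.2 nm.

86.2 nm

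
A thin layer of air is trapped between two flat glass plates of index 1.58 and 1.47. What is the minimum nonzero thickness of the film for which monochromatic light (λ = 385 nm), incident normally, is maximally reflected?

Ray reflecting at the top interface goes from n = 1.58 toward n = 1.0: no phase shift.
At the lower boundary (n = 1.0 to n = 1.47) the reflected ray undergoes a half-wave phase shift.
Exactly one π shift → a net half-wave offset.
For bright reflection here: 2 n t = (m + ½) λ.
Minimum at m = 0: t = λ / (4 n) = 385 / (4 × 1.0) = 96.3 nm.

96.3 nm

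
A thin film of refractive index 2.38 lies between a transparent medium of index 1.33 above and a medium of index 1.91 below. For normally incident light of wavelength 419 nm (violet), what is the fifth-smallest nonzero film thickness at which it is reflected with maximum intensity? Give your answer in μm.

Top surface (1.33 → 2.38): reflection off a higher-index medium gives a half-wave phase shift.
At the lower boundary (n = 2.38 to n = 1.91) the reflected ray undergoes no phase shift.
Net: one phase inversion between the two reflected rays.
With one net inversion, constructive interference in reflection requires 2 n t = (m + ½) λ.
The fifth-smallest nonzero thickness corresponds to m = 4: t = (m + ½) λ / (2 n) = 4.50 × 419 / (2 × 2.38) = 396 nm.

0.396 μm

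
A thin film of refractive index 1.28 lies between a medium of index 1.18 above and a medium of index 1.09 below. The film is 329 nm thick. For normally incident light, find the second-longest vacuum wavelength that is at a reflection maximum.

561 nm

Top surface (1.18 → 1.28): reflection off a higher-index medium gives a half-wave phase shift.
Ray reflecting at the bottom interface goes from n = 1.28 toward n = 1.09: no phase shift.
Exactly one π shift → a net half-wave offset.
For maximum reflection here: 2 n t = (m + ½) λ.
λ = 2 n t / (m + ½). The second-longest wavelength is m = 1: λ = 2 × 1.28 × 329 / 1.50 = 561 nm.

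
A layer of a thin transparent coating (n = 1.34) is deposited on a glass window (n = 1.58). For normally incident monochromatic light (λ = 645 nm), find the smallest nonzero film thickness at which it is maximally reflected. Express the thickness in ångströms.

2407 Å

Top surface (1.0 → 1.34): reflection off a higher-index medium gives a half-wave phase shift.
At the lower boundary (n = 1.34 to n = 1.58) the reflected ray undergoes a half-wave phase shift.
Net: no relative phase inversion (both shifts match).
With no net inversion, constructive interference in reflection requires 2 n t = m λ.
Minimum nonzero at m = 1: t = λ / (2 n) = 645 / (2 × 1.34) = 241 nm.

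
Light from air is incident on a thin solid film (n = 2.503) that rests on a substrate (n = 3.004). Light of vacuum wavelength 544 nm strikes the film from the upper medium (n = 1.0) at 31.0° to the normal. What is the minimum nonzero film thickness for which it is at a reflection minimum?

At the upper boundary (n = 1.0 to n = 2.503) the reflected ray undergoes a half-wave phase shift.
Bottom surface (2.503 → 3.004): reflection off a higher-index medium gives a half-wave phase shift.
Net: no relative phase inversion (both shifts match).
For weak reflection here: 2 n t cos θ_r = (m + ½) λ.
Snell's law: 1.0 sin 31.0° = 2.503 sin θ_r → sin θ_r = 0.206, cos θ_r = 0.979.
Minimum at m = 0: t = λ / (4 n cos θ_r) = 544 / (4 × 2.503 × 0.979) = 55.5 nm.

55.5 nm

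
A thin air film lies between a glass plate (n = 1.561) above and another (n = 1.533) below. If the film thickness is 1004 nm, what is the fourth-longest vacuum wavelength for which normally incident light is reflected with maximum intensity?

At the upper boundary (n = 1.561 to n = 1.0) the reflected ray undergoes no phase shift.
Bottom surface (1.0 → 1.533): reflection off a higher-index medium gives a half-wave phase shift.
The two reflections differ by half a wavelength.
For bright reflection here: 2 n t = (m + ½) λ.
λ = 2 n t / (m + ½). The fourth-longest wavelength is m = 3: λ = 2 × 1.0 × 1004 / 3.50 = 574 nm.

574 nm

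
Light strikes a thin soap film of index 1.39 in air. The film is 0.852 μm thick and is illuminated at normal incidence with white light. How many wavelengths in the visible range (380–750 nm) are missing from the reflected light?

3

Ray reflecting at the top interface goes from n = 1.0 toward n = 1.39: a half-wave phase shift.
At the lower boundary (n = 1.39 to n = 1.0) the reflected ray undergoes no phase shift.
Exactly one π shift → a net half-wave offset.
So the condition for destructive reflection is 2 n t = m λ.
λ = 2 n t / m = 2369 / m nm.
m=3: 790 nm (IR); m=4: 592 nm (visible); m=5: 474 nm (visible); m=6: 395 nm (visible); m=7: 338 nm (UV).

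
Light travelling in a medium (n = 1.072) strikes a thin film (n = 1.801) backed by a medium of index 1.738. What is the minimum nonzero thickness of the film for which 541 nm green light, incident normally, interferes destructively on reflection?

Ray reflecting at the top interface goes from n = 1.072 toward n = 1.801: a half-wave phase shift.
Ray reflecting at the bottom interface goes from n = 1.801 toward n = 1.738: no phase shift.
Exactly one π shift → a net half-wave offset.
So the condition for destructive reflection is 2 n t = m λ.
Minimum nonzero at m = 1: t = λ / (2 n) = 541 / (2 × 1.801) = 150 nm.

150 nm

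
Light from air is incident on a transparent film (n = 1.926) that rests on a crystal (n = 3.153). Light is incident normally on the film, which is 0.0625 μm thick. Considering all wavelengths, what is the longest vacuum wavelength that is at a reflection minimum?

482 nm

Ray reflecting at the top interface goes from n = 1.0 toward n = 1.926: a half-wave phase shift.
Bottom surface (1.926 → 3.153): reflection off a higher-index medium gives a half-wave phase shift.
The two reflections carry the same phase change, so no net offset.
With no net inversion, destructive interference in reflection requires 2 n t = (m + ½) λ.
λ = 2 n t / (m + ½). The longest wavelength is m = 0: λ = 2 × 1.926 × 62.5 / 0.500 = 482 nm.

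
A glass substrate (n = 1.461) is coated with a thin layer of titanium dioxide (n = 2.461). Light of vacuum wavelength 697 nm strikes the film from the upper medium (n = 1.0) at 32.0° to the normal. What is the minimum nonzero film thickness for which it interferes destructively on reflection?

Ray reflecting at the top interface goes from n = 1.0 toward n = 2.461: a half-wave phase shift.
Bottom surface (2.461 → 1.461): reflection off a lower-index medium gives no phase shift.
Net: one phase inversion between the two reflected rays.
With one net inversion, destructive interference in reflection requires 2 n t cos θ_r = m λ.
Snell's law: 1.0 sin 32.0° = 2.461 sin θ_r → sin θ_r = 0.215, cos θ_r = 0.977.
Minimum nonzero at m = 1: t = λ / (2 n cos θ_r) = 697 / (2 × 2.461 × 0.977) = 145 nm.

145 nm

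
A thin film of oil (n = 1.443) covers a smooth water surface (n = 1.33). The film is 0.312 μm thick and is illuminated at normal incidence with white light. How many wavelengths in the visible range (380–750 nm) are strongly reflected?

1

At the upper boundary (n = 1.0 to n = 1.443) the reflected ray undergoes a half-wave phase shift.
Bottom surface (1.443 → 1.33): reflection off a lower-index medium gives no phase shift.
Net: one phase inversion between the two reflected rays.
So the condition for constructive reflection is 2 n t = (m + ½) λ.
λ = 2 n t / (m + ½) = 900 / (m + ½) nm.
m=0: 1801 nm (IR); m=1: 600 nm (visible); m=2: 360 nm (UV).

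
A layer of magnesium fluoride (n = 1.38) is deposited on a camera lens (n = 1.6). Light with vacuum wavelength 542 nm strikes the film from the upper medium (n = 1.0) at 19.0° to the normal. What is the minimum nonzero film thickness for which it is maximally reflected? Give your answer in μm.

At the upper boundary (n = 1.0 to n = 1.38) the reflected ray undergoes a half-wave phase shift.
Ray reflecting at the bottom interface goes from n = 1.38 toward n = 1.6: a half-wave phase shift.
The two reflections carry the same phase change, so no net offset.
With no net inversion, constructive interference in reflection requires 2 n t cos θ_r = m λ.
Snell's law: 1.0 sin 19.0° = 1.38 sin θ_r → sin θ_r = 0.236, cos θ_r = 0.972.
Minimum nonzero at m = 1: t = λ / (2 n cos θ_r) = 542 / (2 × 1.38 × 0.972) = 202 nm.

0.202 μm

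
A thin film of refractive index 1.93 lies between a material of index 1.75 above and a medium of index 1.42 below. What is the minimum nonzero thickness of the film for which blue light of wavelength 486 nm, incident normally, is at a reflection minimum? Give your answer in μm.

Ray reflecting at the top interface goes from n = 1.75 toward n = 1.93: a half-wave phase shift.
At the lower boundary (n = 1.93 to n = 1.42) the reflected ray undergoes no phase shift.
Exactly one π shift → a net half-wave offset.
For minimum reflection here: 2 n t = m λ.
Minimum nonzero at m = 1: t = λ / (2 n) = 486 / (2 × 1.93) = 126 nm.

0.126 μm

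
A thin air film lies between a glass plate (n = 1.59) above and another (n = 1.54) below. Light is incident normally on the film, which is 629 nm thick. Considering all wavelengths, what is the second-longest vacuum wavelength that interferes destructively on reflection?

Top surface (1.59 → 1.0): reflection off a lower-index medium gives no phase shift.
Bottom surface (1.0 → 1.54): reflection off a higher-index medium gives a half-wave phase shift.
Exactly one π shift → a net half-wave offset.
With one net inversion, destructive interference in reflection requires 2 n t = m λ.
λ = 2 n t / m. The second-longest wavelength is m = 2: λ = 2 × 1.0 × 629 / 2.00 = 629 nm.

629 nm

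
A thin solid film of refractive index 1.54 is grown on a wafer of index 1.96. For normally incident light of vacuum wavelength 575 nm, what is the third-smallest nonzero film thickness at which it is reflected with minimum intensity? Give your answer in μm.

At the upper boundary (n = 1.0 to n = 1.54) the reflected ray undergoes a half-wave phase shift.
Bottom surface (1.54 → 1.96): reflection off a higher-index medium gives a half-wave phase shift.
Zero or two π shifts → no net half-wave offset.
With no net inversion, destructive interference in reflection requires 2 n t = (m + ½) λ.
The third-smallest nonzero thickness corresponds to m = 2: t = (m + ½) λ / (2 n) = 2.50 × 575 / (2 × 1.54) = 467 nm.

0.467 μm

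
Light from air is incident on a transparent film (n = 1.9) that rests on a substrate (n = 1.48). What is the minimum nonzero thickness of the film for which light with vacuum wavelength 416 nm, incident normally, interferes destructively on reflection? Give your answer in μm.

0.109 μm

Ray reflecting at the top interface goes from n = 1.0 toward n = 1.9: a half-wave phase shift.
Bottom surface (1.9 → 1.48): reflection off a lower-index medium gives no phase shift.
Exactly one π shift → a net half-wave offset.
For weak reflection here: 2 n t = m λ.
Minimum nonzero at m = 1: t = λ / (2 n) = 416 / (2 × 1.9) = 109 nm.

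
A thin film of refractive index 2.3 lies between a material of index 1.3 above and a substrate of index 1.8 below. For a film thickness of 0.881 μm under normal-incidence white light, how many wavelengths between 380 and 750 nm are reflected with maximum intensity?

6

Ray reflecting at the top interface goes from n = 1.3 toward n = 2.3: a half-wave phase shift.
Bottom surface (2.3 → 1.8): reflection off a lower-index medium gives no phase shift.
Net: one phase inversion between the two reflected rays.
With one net inversion, constructive interference in reflection requires 2 n t = (m + ½) λ.
λ = 2 n t / (m + ½) = 4053 / (m + ½) nm.
m=4: 901 nm (IR); m=5: 737 nm (visible); m=6: 623 nm (visible); m=7: 540 nm (visible); m=8: 477 nm (visible); m=9: 427 nm (visible); m=10: 386 nm (visible); m=11: 352 nm (UV).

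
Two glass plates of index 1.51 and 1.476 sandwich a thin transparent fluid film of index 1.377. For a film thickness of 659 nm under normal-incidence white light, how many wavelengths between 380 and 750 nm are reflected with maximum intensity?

3

Top surface (1.51 → 1.377): reflection off a lower-index medium gives no phase shift.
At the lower boundary (n = 1.377 to n = 1.476) the reflected ray undergoes a half-wave phase shift.
Net: one phase inversion between the two reflected rays.
For maximum reflection here: 2 n t = (m + ½) λ.
λ = 2 n t / (m + ½) = 1815 / (m + ½) nm.
m=1: 1210 nm (IR); m=2: 726 nm (visible); m=3: 519 nm (visible); m=4: 403 nm (visible); m=5: 330 nm (UV).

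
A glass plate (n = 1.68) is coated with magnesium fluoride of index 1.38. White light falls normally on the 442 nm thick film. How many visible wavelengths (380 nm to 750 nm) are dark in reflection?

1

At the upper boundary (n = 1.0 to n = 1.38) the reflected ray undergoes a half-wave phase shift.
Bottom surface (1.38 → 1.68): reflection off a higher-index medium gives a half-wave phase shift.
The two reflections carry the same phase change, so no net offset.
So the condition for destructive reflection is 2 n t = (m + ½) λ.
λ = 2 n t / (m + ½) = 1220 / (m + ½) nm.
m=1: 813 nm (IR); m=2: 488 nm (visible); m=3: 349 nm (UV).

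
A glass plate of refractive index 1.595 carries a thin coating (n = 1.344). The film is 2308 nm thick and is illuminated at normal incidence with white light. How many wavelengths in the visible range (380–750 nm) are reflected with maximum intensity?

Ray reflecting at the top interface goes from n = 1.0 toward n = 1.344: a half-wave phase shift.
At the lower boundary (n = 1.344 to n = 1.595) the reflected ray undergoes a half-wave phase shift.
Zero or two π shifts → no net half-wave offset.
For strong reflection here: 2 n t = m λ.
λ = 2 n t / m = 6204 / m nm.
m=8: 775 nm (IR); m=9: 689 nm (visible); m=10: 620 nm (visible); m=11: 564 nm (visible); m=12: 517 nm (visible); m=13: 477 nm (visible); m=14: 443 nm (visible); m=15: 414 nm (visible); m=16: 388 nm (visible); m=17: 365 nm (UV).

8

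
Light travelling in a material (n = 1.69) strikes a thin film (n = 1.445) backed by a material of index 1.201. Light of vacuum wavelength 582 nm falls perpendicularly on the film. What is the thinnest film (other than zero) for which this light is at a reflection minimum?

At the upper boundary (n = 1.69 to n = 1.445) the reflected ray undergoes no phase shift.
Ray reflecting at the bottom interface goes from n = 1.445 toward n = 1.201: no phase shift.
Net: no relative phase inversion (both shifts match).
So the condition for destructive reflection is 2 n t = (m + ½) λ.
Minimum at m = 0: t = λ / (4 n) = 582 / (4 × 1.445) = 101 nm.

101 nm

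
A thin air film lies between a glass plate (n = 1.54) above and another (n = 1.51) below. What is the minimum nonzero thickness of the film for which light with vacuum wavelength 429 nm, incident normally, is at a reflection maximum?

At the upper boundary (n = 1.54 to n = 1.0) the reflected ray undergoes no phase shift.
Bottom surface (1.0 → 1.51): reflection off a higher-index medium gives a half-wave phase shift.
Exactly one π shift → a net half-wave offset.
So the condition for constructive reflection is 2 n t = (m + ½) λ.
Minimum at m = 0: t = λ / (4 n) = 429 / (4 × 1.0) = 107 nm.

107 nm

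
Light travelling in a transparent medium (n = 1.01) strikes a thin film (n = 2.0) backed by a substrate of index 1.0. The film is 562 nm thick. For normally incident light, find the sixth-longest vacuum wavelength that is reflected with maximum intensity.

409 nm

At the upper boundary (n = 1.01 to n = 2.0) the reflected ray undergoes a half-wave phase shift.
At the lower boundary (n = 2.0 to n = 1.0) the reflected ray undergoes no phase shift.
Exactly one π shift → a net half-wave offset.
For bright reflection here: 2 n t = (m + ½) λ.
λ = 2 n t / (m + ½). The sixth-longest wavelength is m = 5: λ = 2 × 2.0 × 562 / 5.50 = 409 nm.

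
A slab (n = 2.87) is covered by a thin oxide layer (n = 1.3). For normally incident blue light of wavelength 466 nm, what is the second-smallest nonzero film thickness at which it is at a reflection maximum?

358 nm

Top surface (1.0 → 1.3): reflection off a higher-index medium gives a half-wave phase shift.
Ray reflecting at the bottom interface goes from n = 1.3 toward n = 2.87: a half-wave phase shift.
The two reflections carry the same phase change, so no net offset.
With no net inversion, constructive interference in reflection requires 2 n t = m λ.
The second-smallest nonzero thickness corresponds to m = 2: t = m λ / (2 n) = 2.00 × 466 / (2 × 1.3) = 358 nm.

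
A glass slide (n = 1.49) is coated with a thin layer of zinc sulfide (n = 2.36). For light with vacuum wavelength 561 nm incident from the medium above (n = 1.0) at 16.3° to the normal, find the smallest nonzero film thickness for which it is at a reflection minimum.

Ray reflecting at the top interface goes from n = 1.0 toward n = 2.36: a half-wave phase shift.
At the lower boundary (n = 2.36 to n = 1.49) the reflected ray undergoes no phase shift.
The two reflections differ by half a wavelength.
With one net inversion, destructive interference in reflection requires 2 n t cos θ_r = m λ.
Snell's law: 1.0 sin 16.3° = 2.36 sin θ_r → sin θ_r = 0.119, cos θ_r = 0.993.
Minimum nonzero at m = 1: t = λ / (2 n cos θ_r) = 561 / (2 × 2.36 × 0.993) = 120 nm.

120 nm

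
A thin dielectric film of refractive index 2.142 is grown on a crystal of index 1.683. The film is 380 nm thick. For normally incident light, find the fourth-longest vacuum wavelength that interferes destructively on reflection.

407 nm

At the upper boundary (n = 1.0 to n = 2.142) the reflected ray undergoes a half-wave phase shift.
Bottom surface (2.142 → 1.683): reflection off a lower-index medium gives no phase shift.
Exactly one π shift → a net half-wave offset.
For minimum reflection here: 2 n t = m λ.
λ = 2 n t / m. The fourth-longest wavelength is m = 4: λ = 2 × 2.142 × 380 / 4.00 = 407 nm.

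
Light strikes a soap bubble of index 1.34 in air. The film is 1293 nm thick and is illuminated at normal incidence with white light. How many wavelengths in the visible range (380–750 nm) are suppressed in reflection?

Top surface (1.0 → 1.34): reflection off a higher-index medium gives a half-wave phase shift.
At the lower boundary (n = 1.34 to n = 1.0) the reflected ray undergoes no phase shift.
The two reflections differ by half a wavelength.
With one net inversion, destructive interference in reflection requires 2 n t = m λ.
λ = 2 n t / m = 3465 / m nm.
m=4: 866 nm (IR); m=5: 693 nm (visible); m=6: 578 nm (visible); m=7: 495 nm (visible); m=8: 433 nm (visible); m=9: 385 nm (visible); m=10: 347 nm (UV).

5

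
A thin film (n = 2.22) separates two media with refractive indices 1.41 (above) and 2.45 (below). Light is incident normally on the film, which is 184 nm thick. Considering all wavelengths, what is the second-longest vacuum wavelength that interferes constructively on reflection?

408 nm

Ray reflecting at the top interface goes from n = 1.41 toward n = 2.22: a half-wave phase shift.
At the lower boundary (n = 2.22 to n = 2.45) the reflected ray undergoes a half-wave phase shift.
The two reflections carry the same phase change, so no net offset.
So the condition for constructive reflection is 2 n t = m λ.
λ = 2 n t / m. The second-longest wavelength is m = 2: λ = 2 × 2.22 × 184 / 2.00 = 408 nm.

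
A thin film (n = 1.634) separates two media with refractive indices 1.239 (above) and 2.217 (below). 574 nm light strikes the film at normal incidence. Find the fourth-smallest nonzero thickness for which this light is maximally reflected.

Ray reflecting at the top interface goes from n = 1.239 toward n = 1.634: a half-wave phase shift.
Ray reflecting at the bottom interface goes from n = 1.634 toward n = 2.217: a half-wave phase shift.
The two reflections carry the same phase change, so no net offset.
So the condition for constructive reflection is 2 n t = m λ.
The fourth-smallest nonzero thickness corresponds to m = 4: t = m λ / (2 n) = 4.00 × 574 / (2 × 1.634) = 703 nm.

703 nm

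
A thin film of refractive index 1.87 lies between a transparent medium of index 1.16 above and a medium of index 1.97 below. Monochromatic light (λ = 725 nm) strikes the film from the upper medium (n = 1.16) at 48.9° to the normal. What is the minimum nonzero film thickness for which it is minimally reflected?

110 nm

Ray reflecting at the top interface goes from n = 1.16 toward n = 1.87: a half-wave phase shift.
Bottom surface (1.87 → 1.97): reflection off a higher-index medium gives a half-wave phase shift.
The two reflections carry the same phase change, so no net offset.
For dark reflection here: 2 n t cos θ_r = (m + ½) λ.
Snell's law: 1.16 sin 48.9° = 1.87 sin θ_r → sin θ_r = 0.467, cos θ_r = 0.884.
Minimum at m = 0: t = λ / (4 n cos θ_r) = 725 / (4 × 1.87 × 0.884) = 110 nm.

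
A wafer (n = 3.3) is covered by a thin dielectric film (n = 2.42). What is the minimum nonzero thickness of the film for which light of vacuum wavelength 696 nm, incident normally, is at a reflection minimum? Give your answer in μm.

0.0719 μm

Ray reflecting at the top interface goes from n = 1.0 toward n = 2.42: a half-wave phase shift.
Ray reflecting at the bottom interface goes from n = 2.42 toward n = 3.3: a half-wave phase shift.
Net: no relative phase inversion (both shifts match).
So the condition for destructive reflection is 2 n t = (m + ½) λ.
Minimum at m = 0: t = λ / (4 n) = 696 / (4 × 2.42) = 71.9 nm.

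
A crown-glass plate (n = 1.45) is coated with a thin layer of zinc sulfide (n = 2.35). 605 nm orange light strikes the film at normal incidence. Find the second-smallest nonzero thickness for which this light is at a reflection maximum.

193 nm

Top surface (1.0 → 2.35): reflection off a higher-index medium gives a half-wave phase shift.
Bottom surface (2.35 → 1.45): reflection off a lower-index medium gives no phase shift.
Net: one phase inversion between the two reflected rays.
So the condition for constructive reflection is 2 n t = (m + ½) λ.
The second-smallest nonzero thickness corresponds to m = 1: t = (m + ½) λ / (2 n) = 1.50 × 605 / (2 × 2.35) = 193 nm.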